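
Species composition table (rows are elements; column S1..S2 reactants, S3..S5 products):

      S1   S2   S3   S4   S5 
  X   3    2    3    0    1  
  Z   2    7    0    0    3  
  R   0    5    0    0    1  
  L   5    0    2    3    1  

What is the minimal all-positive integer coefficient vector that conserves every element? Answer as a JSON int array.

X: 4·3+1·2 = 14 | 3·3+3·0+5·1 = 14
Z: 4·2+1·7 = 15 | 3·0+3·0+5·3 = 15
R: 4·0+1·5 = 5 | 3·0+3·0+5·1 = 5
L: 4·5+1·0 = 20 | 3·2+3·3+5·1 = 20
gcd(4,1,3,3,5) = 1

Coefficients: [4, 1, 3, 3, 5]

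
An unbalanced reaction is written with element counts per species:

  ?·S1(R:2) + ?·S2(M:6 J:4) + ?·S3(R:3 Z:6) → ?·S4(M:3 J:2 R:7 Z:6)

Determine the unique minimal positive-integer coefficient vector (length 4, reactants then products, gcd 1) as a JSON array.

M: 4·0+1·6+2·0 = 6 | 2·3 = 6
J: 4·0+1·4+2·0 = 4 | 2·2 = 4
R: 4·2+1·0+2·3 = 14 | 2·7 = 14
Z: 4·0+1·0+2·6 = 12 | 2·6 = 12
gcd(4,1,2,2) = 1

Coefficients: [4, 1, 2, 2]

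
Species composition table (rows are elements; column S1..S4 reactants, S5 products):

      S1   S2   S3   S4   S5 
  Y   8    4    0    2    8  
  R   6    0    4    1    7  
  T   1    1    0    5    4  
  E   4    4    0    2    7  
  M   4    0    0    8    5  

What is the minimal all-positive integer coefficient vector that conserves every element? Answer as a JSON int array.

Y: 1·8+5·4+5·0+2·2 = 32 | 4·8 = 32
R: 1·6+5·0+5·4+2·1 = 28 | 4·7 = 28
T: 1·1+5·1+5·0+2·5 = 16 | 4·4 = 16
E: 1·4+5·4+5·0+2·2 = 28 | 4·7 = 28
M: 1·4+5·0+5·0+2·8 = 20 | 4·5 = 20
gcd(1,5,5,2,4) = 1

Coefficients: [1, 5, 5, 2, 4]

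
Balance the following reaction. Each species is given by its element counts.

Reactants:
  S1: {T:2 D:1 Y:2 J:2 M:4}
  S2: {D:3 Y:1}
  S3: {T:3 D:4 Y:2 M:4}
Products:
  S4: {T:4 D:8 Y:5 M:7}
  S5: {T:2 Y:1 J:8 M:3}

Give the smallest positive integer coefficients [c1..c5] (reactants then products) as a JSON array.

Coefficients: [4, 4, 2, 3, 1]

T: 4·2+4·0+2·3 = 14 | 3·4+1·2 = 14
D: 4·1+4·3+2·4 = 24 | 3·8+1·0 = 24
Y: 4·2+4·1+2·2 = 16 | 3·5+1·1 = 16
J: 4·2+4·0+2·0 = 8 | 3·0+1·8 = 8
M: 4·4+4·0+2·4 = 24 | 3·7+1·3 = 24
gcd(4,4,2,3,1) = 1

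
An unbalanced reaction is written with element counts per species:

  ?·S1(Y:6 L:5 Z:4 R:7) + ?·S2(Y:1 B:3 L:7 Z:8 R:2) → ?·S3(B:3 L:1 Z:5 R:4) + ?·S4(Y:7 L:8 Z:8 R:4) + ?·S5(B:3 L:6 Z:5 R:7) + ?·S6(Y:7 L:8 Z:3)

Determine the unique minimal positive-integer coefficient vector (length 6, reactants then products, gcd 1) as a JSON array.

Y: 5·6+5·1 = 35 | 2·0+4·7+3·0+1·7 = 35
B: 5·0+5·3 = 15 | 2·3+4·0+3·3+1·0 = 15
L: 5·5+5·7 = 60 | 2·1+4·8+3·6+1·8 = 60
Z: 5·4+5·8 = 60 | 2·5+4·8+3·5+1·3 = 60
R: 5·7+5·2 = 45 | 2·4+4·4+3·7+1·0 = 45
gcd(5,5,2,4,3,1) = 1

Coefficients: [5, 5, 2, 4, 3, 1]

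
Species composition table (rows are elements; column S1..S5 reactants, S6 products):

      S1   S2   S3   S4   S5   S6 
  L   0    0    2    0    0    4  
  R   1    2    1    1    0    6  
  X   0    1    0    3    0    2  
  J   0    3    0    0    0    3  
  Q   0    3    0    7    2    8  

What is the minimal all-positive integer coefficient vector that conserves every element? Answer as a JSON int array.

Coefficients: [5, 3, 6, 1, 4, 3]

L: 5·0+3·0+6·2+1·0+4·0 = 12 | 3·4 = 12
R: 5·1+3·2+6·1+1·1+4·0 = 18 | 3·6 = 18
X: 5·0+3·1+6·0+1·3+4·0 = 6 | 3·2 = 6
J: 5·0+3·3+6·0+1·0+4·0 = 9 | 3·3 = 9
Q: 5·0+3·3+6·0+1·7+4·2 = 24 | 3·8 = 24
gcd(5,3,6,1,4,3) = 1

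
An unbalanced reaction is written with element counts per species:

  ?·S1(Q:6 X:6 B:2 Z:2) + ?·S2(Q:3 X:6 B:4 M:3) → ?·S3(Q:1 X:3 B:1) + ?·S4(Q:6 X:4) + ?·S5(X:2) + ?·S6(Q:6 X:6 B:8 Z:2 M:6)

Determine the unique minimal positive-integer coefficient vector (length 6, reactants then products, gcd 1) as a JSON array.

Coefficients: [3, 6, 6, 2, 5, 3]

Q: 3·6+6·3 = 36 | 6·1+2·6+5·0+3·6 = 36
X: 3·6+6·6 = 54 | 6·3+2·4+5·2+3·6 = 54
B: 3·2+6·4 = 30 | 6·1+2·0+5·0+3·8 = 30
Z: 3·2+6·0 = 6 | 6·0+2·0+5·0+3·2 = 6
M: 3·0+6·3 = 18 | 6·0+2·0+5·0+3·6 = 18
gcd(3,6,6,2,5,3) = 1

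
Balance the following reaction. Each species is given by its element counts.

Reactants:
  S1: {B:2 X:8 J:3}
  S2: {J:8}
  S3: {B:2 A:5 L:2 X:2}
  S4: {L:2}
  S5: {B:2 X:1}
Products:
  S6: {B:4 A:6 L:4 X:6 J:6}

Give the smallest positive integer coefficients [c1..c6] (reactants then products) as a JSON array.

Coefficients: [2, 3, 6, 4, 2, 5]

B: 2·2+3·0+6·2+4·0+2·2 = 20 | 5·4 = 20
A: 2·0+3·0+6·5+4·0+2·0 = 30 | 5·6 = 30
L: 2·0+3·0+6·2+4·2+2·0 = 20 | 5·4 = 20
X: 2·8+3·0+6·2+4·0+2·1 = 30 | 5·6 = 30
J: 2·3+3·8+6·0+4·0+2·0 = 30 | 5·6 = 30
gcd(2,3,6,4,2,5) = 1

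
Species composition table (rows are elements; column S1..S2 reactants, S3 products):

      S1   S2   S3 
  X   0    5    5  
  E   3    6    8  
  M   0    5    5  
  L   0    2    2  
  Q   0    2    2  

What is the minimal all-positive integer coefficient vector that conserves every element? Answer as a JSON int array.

Coefficients: [2, 3, 3]

X: 2·0+3·5 = 15 | 3·5 = 15
E: 2·3+3·6 = 24 | 3·8 = 24
M: 2·0+3·5 = 15 | 3·5 = 15
L: 2·0+3·2 = 6 | 3·2 = 6
Q: 2·0+3·2 = 6 | 3·2 = 6
gcd(2,3,3) = 1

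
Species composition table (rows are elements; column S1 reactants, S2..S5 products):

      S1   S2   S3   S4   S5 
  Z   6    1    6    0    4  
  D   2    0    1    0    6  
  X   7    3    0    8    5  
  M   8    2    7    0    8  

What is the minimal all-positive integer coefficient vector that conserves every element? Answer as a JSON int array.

Coefficients: [5, 2, 4, 3, 1]

Z: 5·6 = 30 | 2·1+4·6+3·0+1·4 = 30
D: 5·2 = 10 | 2·0+4·1+3·0+1·6 = 10
X: 5·7 = 35 | 2·3+4·0+3·8+1·5 = 35
M: 5·8 = 40 | 2·2+4·7+3·0+1·8 = 40
gcd(5,2,4,3,1) = 1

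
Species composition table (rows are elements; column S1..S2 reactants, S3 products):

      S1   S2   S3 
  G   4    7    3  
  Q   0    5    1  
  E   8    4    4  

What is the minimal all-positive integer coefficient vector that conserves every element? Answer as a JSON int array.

Coefficients: [2, 1, 5]

G: 2·4+1·7 = 15 | 5·3 = 15
Q: 2·0+1·5 = 5 | 5·1 = 5
E: 2·8+1·4 = 20 | 5·4 = 20
gcd(2,1,5) = 1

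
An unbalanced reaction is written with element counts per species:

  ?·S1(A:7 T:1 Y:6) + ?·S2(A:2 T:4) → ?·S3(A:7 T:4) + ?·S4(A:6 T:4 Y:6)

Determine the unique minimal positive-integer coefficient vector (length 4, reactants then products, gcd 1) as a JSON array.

Coefficients: [4, 5, 2, 4]

A: 4·7+5·2 = 38 | 2·7+4·6 = 38
T: 4·1+5·4 = 24 | 2·4+4·4 = 24
Y: 4·6+5·0 = 24 | 2·0+4·6 = 24
gcd(4,5,2,4) = 1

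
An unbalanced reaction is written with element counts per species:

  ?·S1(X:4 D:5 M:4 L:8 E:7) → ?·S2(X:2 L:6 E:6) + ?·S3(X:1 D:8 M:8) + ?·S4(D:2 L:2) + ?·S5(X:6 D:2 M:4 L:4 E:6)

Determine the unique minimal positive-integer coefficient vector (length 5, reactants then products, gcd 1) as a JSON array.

X: 6·4 = 24 | 5·2+2·1+5·0+2·6 = 24
D: 6·5 = 30 | 5·0+2·8+5·2+2·2 = 30
M: 6·4 = 24 | 5·0+2·8+5·0+2·4 = 24
L: 6·8 = 48 | 5·6+2·0+5·2+2·4 = 48
E: 6·7 = 42 | 5·6+2·0+5·0+2·6 = 42
gcd(6,5,2,5,2) = 1

Coefficients: [6, 5, 2, 5, 2]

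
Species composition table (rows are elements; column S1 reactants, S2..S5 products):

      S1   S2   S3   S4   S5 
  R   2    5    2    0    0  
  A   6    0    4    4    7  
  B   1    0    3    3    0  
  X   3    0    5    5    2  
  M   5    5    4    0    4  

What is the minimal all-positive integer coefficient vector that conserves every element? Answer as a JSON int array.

Coefficients: [6, 2, 1, 1, 4]

R: 6·2 = 12 | 2·5+1·2+1·0+4·0 = 12
A: 6·6 = 36 | 2·0+1·4+1·4+4·7 = 36
B: 6·1 = 6 | 2·0+1·3+1·3+4·0 = 6
X: 6·3 = 18 | 2·0+1·5+1·5+4·2 = 18
M: 6·5 = 30 | 2·5+1·4+1·0+4·4 = 30
gcd(6,2,1,1,4) = 1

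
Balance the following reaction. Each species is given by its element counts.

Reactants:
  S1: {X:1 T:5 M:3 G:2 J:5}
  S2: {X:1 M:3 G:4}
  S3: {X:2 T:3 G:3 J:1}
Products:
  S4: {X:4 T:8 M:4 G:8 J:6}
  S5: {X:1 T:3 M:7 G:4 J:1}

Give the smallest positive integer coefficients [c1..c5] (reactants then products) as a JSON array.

X: 5·1+4·1+6·2 = 21 | 5·4+1·1 = 21
T: 5·5+4·0+6·3 = 43 | 5·8+1·3 = 43
M: 5·3+4·3+6·0 = 27 | 5·4+1·7 = 27
G: 5·2+4·4+6·3 = 44 | 5·8+1·4 = 44
J: 5·5+4·0+6·1 = 31 | 5·6+1·1 = 31
gcd(5,4,6,5,1) = 1

Coefficients: [5, 4, 6, 5, 1]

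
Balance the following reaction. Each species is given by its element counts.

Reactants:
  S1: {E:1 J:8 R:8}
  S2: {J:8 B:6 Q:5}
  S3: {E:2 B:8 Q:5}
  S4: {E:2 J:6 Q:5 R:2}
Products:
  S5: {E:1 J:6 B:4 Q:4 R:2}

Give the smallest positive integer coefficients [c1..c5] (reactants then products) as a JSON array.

E: 1·1+2·0+1·2+1·2 = 5 | 5·1 = 5
J: 1·8+2·8+1·0+1·6 = 30 | 5·6 = 30
B: 1·0+2·6+1·8+1·0 = 20 | 5·4 = 20
Q: 1·0+2·5+1·5+1·5 = 20 | 5·4 = 20
R: 1·8+2·0+1·0+1·2 = 10 | 5·2 = 10
gcd(1,2,1,1,5) = 1

Coefficients: [1, 2, 1, 1, 5]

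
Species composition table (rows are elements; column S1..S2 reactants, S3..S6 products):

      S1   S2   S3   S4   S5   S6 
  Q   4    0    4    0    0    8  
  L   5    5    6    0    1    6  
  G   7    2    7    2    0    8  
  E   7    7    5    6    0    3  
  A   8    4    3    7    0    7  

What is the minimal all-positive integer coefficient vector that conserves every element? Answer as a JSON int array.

Q: 5·4+1·0 = 20 | 3·4+4·0+6·0+1·8 = 20
L: 5·5+1·5 = 30 | 3·6+4·0+6·1+1·6 = 30
G: 5·7+1·2 = 37 | 3·7+4·2+6·0+1·8 = 37
E: 5·7+1·7 = 42 | 3·5+4·6+6·0+1·3 = 42
A: 5·8+1·4 = 44 | 3·3+4·7+6·0+1·7 = 44
gcd(5,1,3,4,6,1) = 1

Coefficients: [5, 1, 3, 4, 6, 1]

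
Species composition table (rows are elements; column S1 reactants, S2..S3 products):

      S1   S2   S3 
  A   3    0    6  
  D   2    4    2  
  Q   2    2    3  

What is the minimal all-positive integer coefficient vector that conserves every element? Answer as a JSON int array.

A: 4·3 = 12 | 1·0+2·6 = 12
D: 4·2 = 8 | 1·4+2·2 = 8
Q: 4·2 = 8 | 1·2+2·3 = 8
gcd(4,1,2) = 1

Coefficients: [4, 1, 2]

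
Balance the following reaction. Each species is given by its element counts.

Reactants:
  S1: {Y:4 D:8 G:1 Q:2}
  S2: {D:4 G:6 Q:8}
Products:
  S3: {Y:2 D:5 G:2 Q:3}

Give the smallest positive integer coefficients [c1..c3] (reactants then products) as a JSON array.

Y: 2·4+1·0 = 8 | 4·2 = 8
D: 2·8+1·4 = 20 | 4·5 = 20
G: 2·1+1·6 = 8 | 4·2 = 8
Q: 2·2+1·8 = 12 | 4·3 = 12
gcd(2,1,4) = 1

Coefficients: [2, 1, 4]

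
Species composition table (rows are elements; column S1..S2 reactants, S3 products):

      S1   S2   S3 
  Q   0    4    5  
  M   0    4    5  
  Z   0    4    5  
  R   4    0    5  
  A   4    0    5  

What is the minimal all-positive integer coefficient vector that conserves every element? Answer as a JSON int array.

Coefficients: [5, 5, 4]

Q: 5·0+5·4 = 20 | 4·5 = 20
M: 5·0+5·4 = 20 | 4·5 = 20
Z: 5·0+5·4 = 20 | 4·5 = 20
R: 5·4+5·0 = 20 | 4·5 = 20
A: 5·4+5·0 = 20 | 4·5 = 20
gcd(5,5,4) = 1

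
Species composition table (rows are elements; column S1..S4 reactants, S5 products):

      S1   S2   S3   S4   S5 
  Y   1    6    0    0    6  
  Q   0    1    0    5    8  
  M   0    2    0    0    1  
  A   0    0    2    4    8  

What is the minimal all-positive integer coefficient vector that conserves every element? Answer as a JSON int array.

Coefficients: [6, 1, 2, 3, 2]

Y: 6·1+1·6+2·0+3·0 = 12 | 2·6 = 12
Q: 6·0+1·1+2·0+3·5 = 16 | 2·8 = 16
M: 6·0+1·2+2·0+3·0 = 2 | 2·1 = 2
A: 6·0+1·0+2·2+3·4 = 16 | 2·8 = 16
gcd(6,1,2,3,2) = 1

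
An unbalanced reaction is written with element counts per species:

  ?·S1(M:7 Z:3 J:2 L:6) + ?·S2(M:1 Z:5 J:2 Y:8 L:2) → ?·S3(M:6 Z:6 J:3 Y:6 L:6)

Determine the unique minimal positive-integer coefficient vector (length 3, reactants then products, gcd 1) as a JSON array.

Coefficients: [3, 3, 4]

M: 3·7+3·1 = 24 | 4·6 = 24
Z: 3·3+3·5 = 24 | 4·6 = 24
J: 3·2+3·2 = 12 | 4·3 = 12
Y: 3·0+3·8 = 24 | 4·6 = 24
L: 3·6+3·2 = 24 | 4·6 = 24
gcd(3,3,4) = 1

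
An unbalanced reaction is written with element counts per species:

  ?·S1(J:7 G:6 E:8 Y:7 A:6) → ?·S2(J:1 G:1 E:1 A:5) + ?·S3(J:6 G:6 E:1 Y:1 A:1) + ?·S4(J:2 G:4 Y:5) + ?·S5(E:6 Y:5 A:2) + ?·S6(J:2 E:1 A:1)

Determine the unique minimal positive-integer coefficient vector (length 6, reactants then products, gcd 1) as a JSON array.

J: 4·7 = 28 | 2·1+3·6+1·2+4·0+3·2 = 28
G: 4·6 = 24 | 2·1+3·6+1·4+4·0+3·0 = 24
E: 4·8 = 32 | 2·1+3·1+1·0+4·6+3·1 = 32
Y: 4·7 = 28 | 2·0+3·1+1·5+4·5+3·0 = 28
A: 4·6 = 24 | 2·5+3·1+1·0+4·2+3·1 = 24
gcd(4,2,3,1,4,3) = 1

Coefficients: [4, 2, 3, 1, 4, 3]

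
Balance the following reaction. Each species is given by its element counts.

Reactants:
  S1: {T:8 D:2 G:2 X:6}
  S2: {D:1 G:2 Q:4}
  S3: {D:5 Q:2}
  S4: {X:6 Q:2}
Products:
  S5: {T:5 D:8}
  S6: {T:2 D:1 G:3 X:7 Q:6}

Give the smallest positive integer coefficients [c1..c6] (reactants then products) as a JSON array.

T: 4·8+5·0+5·0+3·0 = 32 | 4·5+6·2 = 32
D: 4·2+5·1+5·5+3·0 = 38 | 4·8+6·1 = 38
G: 4·2+5·2+5·0+3·0 = 18 | 4·0+6·3 = 18
X: 4·6+5·0+5·0+3·6 = 42 | 4·0+6·7 = 42
Q: 4·0+5·4+5·2+3·2 = 36 | 4·0+6·6 = 36
gcd(4,5,5,3,4,6) = 1

Coefficients: [4, 5, 5, 3, 4, 6]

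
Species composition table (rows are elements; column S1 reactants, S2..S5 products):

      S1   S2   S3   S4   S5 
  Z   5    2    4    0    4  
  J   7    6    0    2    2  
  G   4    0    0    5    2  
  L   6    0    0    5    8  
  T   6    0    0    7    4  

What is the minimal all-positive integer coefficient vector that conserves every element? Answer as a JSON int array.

Z: 6·5 = 30 | 5·2+3·4+4·0+2·4 = 30
J: 6·7 = 42 | 5·6+3·0+4·2+2·2 = 42
G: 6·4 = 24 | 5·0+3·0+4·5+2·2 = 24
L: 6·6 = 36 | 5·0+3·0+4·5+2·8 = 36
T: 6·6 = 36 | 5·0+3·0+4·7+2·4 = 36
gcd(6,5,3,4,2) = 1

Coefficients: [6, 5, 3, 4, 2]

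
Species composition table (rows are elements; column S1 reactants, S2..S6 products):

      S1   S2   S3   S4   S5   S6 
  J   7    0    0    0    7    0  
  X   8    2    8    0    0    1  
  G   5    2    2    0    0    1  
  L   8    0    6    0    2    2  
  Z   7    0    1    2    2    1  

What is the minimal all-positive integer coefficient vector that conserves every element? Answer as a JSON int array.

J: 4·7 = 28 | 5·0+2·0+6·0+4·7+6·0 = 28
X: 4·8 = 32 | 5·2+2·8+6·0+4·0+6·1 = 32
G: 4·5 = 20 | 5·2+2·2+6·0+4·0+6·1 = 20
L: 4·8 = 32 | 5·0+2·6+6·0+4·2+6·2 = 32
Z: 4·7 = 28 | 5·0+2·1+6·2+4·2+6·1 = 28
gcd(4,5,2,6,4,6) = 1

Coefficients: [4, 5, 2, 6, 4, 6]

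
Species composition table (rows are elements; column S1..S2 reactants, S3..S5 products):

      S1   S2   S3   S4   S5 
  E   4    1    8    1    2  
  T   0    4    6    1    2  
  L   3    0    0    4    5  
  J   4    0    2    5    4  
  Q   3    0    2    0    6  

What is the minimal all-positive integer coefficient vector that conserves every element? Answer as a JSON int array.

Coefficients: [6, 6, 3, 2, 2]

E: 6·4+6·1 = 30 | 3·8+2·1+2·2 = 30
T: 6·0+6·4 = 24 | 3·6+2·1+2·2 = 24
L: 6·3+6·0 = 18 | 3·0+2·4+2·5 = 18
J: 6·4+6·0 = 24 | 3·2+2·5+2·4 = 24
Q: 6·3+6·0 = 18 | 3·2+2·0+2·6 = 18
gcd(6,6,3,2,2) = 1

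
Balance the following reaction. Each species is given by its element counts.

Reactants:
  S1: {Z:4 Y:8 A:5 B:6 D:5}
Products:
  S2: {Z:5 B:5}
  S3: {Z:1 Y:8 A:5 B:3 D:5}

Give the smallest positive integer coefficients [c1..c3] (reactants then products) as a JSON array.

Coefficients: [5, 3, 5]

Z: 5·4 = 20 | 3·5+5·1 = 20
Y: 5·8 = 40 | 3·0+5·8 = 40
A: 5·5 = 25 | 3·0+5·5 = 25
B: 5·6 = 30 | 3·5+5·3 = 30
D: 5·5 = 25 | 3·0+5·5 = 25
gcd(5,3,5) = 1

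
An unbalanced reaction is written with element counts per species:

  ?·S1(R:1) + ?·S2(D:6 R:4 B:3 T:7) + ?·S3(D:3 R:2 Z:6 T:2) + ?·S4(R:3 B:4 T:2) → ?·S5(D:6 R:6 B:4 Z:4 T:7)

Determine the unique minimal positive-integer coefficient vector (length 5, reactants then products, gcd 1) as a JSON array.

D: 3·0+4·6+4·3+3·0 = 36 | 6·6 = 36
R: 3·1+4·4+4·2+3·3 = 36 | 6·6 = 36
B: 3·0+4·3+4·0+3·4 = 24 | 6·4 = 24
Z: 3·0+4·0+4·6+3·0 = 24 | 6·4 = 24
T: 3·0+4·7+4·2+3·2 = 42 | 6·7 = 42
gcd(3,4,4,3,6) = 1

Coefficients: [3, 4, 4, 3, 6]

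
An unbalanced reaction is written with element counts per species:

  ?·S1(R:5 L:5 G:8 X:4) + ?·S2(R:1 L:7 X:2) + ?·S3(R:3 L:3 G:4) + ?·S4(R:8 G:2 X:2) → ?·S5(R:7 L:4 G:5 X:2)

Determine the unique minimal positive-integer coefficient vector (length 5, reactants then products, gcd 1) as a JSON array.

Coefficients: [1, 1, 4, 3, 6]

R: 1·5+1·1+4·3+3·8 = 42 | 6·7 = 42
L: 1·5+1·7+4·3+3·0 = 24 | 6·4 = 24
G: 1·8+1·0+4·4+3·2 = 30 | 6·5 = 30
X: 1·4+1·2+4·0+3·2 = 12 | 6·2 = 12
gcd(1,1,4,3,6) = 1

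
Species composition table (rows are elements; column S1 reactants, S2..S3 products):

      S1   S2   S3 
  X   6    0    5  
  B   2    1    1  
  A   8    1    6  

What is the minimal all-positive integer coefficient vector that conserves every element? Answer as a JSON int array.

Coefficients: [5, 4, 6]

X: 5·6 = 30 | 4·0+6·5 = 30
B: 5·2 = 10 | 4·1+6·1 = 10
A: 5·8 = 40 | 4·1+6·6 = 40
gcd(5,4,6) = 1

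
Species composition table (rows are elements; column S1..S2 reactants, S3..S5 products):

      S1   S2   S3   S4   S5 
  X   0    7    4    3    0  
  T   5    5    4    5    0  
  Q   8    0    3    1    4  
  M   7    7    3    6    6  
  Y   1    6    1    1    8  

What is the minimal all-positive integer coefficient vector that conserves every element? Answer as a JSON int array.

Coefficients: [4, 5, 5, 5, 3]

X: 4·0+5·7 = 35 | 5·4+5·3+3·0 = 35
T: 4·5+5·5 = 45 | 5·4+5·5+3·0 = 45
Q: 4·8+5·0 = 32 | 5·3+5·1+3·4 = 32
M: 4·7+5·7 = 63 | 5·3+5·6+3·6 = 63
Y: 4·1+5·6 = 34 | 5·1+5·1+3·8 = 34
gcd(4,5,5,5,3) = 1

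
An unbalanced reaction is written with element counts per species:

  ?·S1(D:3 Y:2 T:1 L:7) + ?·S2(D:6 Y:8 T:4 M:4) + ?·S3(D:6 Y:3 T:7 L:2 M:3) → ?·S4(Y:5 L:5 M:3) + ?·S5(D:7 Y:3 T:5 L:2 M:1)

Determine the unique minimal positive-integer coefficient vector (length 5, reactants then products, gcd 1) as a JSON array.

D: 4·3+3·6+2·6 = 42 | 4·0+6·7 = 42
Y: 4·2+3·8+2·3 = 38 | 4·5+6·3 = 38
T: 4·1+3·4+2·7 = 30 | 4·0+6·5 = 30
L: 4·7+3·0+2·2 = 32 | 4·5+6·2 = 32
M: 4·0+3·4+2·3 = 18 | 4·3+6·1 = 18
gcd(4,3,2,4,6) = 1

Coefficients: [4, 3, 2, 4, 6]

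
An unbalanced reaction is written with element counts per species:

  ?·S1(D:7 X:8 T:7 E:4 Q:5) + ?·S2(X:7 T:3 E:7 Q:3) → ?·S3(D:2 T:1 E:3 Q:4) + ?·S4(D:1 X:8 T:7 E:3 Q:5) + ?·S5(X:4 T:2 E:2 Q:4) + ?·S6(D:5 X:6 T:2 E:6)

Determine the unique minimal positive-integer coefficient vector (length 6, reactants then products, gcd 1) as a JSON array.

Coefficients: [4, 4, 2, 4, 1, 4]

D: 4·7+4·0 = 28 | 2·2+4·1+1·0+4·5 = 28
X: 4·8+4·7 = 60 | 2·0+4·8+1·4+4·6 = 60
T: 4·7+4·3 = 40 | 2·1+4·7+1·2+4·2 = 40
E: 4·4+4·7 = 44 | 2·3+4·3+1·2+4·6 = 44
Q: 4·5+4·3 = 32 | 2·4+4·5+1·4+4·0 = 32
gcd(4,4,2,4,1,4) = 1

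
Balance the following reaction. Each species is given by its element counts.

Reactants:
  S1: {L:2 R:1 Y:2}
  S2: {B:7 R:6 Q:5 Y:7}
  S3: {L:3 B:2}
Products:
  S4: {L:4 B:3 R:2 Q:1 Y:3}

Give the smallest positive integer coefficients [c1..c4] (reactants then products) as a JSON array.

Coefficients: [4, 1, 4, 5]

L: 4·2+1·0+4·3 = 20 | 5·4 = 20
B: 4·0+1·7+4·2 = 15 | 5·3 = 15
R: 4·1+1·6+4·0 = 10 | 5·2 = 10
Q: 4·0+1·5+4·0 = 5 | 5·1 = 5
Y: 4·2+1·7+4·0 = 15 | 5·3 = 15
gcd(4,1,4,5) = 1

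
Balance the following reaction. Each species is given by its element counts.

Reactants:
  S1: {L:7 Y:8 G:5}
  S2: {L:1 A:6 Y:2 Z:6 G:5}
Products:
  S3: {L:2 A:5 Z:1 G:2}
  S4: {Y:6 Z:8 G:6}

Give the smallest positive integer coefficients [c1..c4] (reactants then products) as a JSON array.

L: 1·7+5·1 = 12 | 6·2+3·0 = 12
A: 1·0+5·6 = 30 | 6·5+3·0 = 30
Y: 1·8+5·2 = 18 | 6·0+3·6 = 18
Z: 1·0+5·6 = 30 | 6·1+3·8 = 30
G: 1·5+5·5 = 30 | 6·2+3·6 = 30
gcd(1,5,6,3) = 1

Coefficients: [1, 5, 6, 3]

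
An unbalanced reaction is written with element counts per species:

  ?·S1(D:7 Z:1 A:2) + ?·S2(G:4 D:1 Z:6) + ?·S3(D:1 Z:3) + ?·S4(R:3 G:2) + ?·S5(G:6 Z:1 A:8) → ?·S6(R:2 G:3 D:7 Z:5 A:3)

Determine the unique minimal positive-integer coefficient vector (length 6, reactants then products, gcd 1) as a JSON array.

R: 5·0+1·0+6·0+4·3+1·0 = 12 | 6·2 = 12
G: 5·0+1·4+6·0+4·2+1·6 = 18 | 6·3 = 18
D: 5·7+1·1+6·1+4·0+1·0 = 42 | 6·7 = 42
Z: 5·1+1·6+6·3+4·0+1·1 = 30 | 6·5 = 30
A: 5·2+1·0+6·0+4·0+1·8 = 18 | 6·3 = 18
gcd(5,1,6,4,1,6) = 1

Coefficients: [5, 1, 6, 4, 1, 6]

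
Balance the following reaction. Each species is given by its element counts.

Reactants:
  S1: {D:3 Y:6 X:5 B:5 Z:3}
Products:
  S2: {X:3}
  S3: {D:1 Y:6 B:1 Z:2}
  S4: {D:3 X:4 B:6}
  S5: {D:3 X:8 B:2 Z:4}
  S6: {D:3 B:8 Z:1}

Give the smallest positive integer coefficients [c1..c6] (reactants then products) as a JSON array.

D: 6·3 = 18 | 6·0+6·1+1·3+1·3+2·3 = 18
Y: 6·6 = 36 | 6·0+6·6+1·0+1·0+2·0 = 36
X: 6·5 = 30 | 6·3+6·0+1·4+1·8+2·0 = 30
B: 6·5 = 30 | 6·0+6·1+1·6+1·2+2·8 = 30
Z: 6·3 = 18 | 6·0+6·2+1·0+1·4+2·1 = 18
gcd(6,6,6,1,1,2) = 1

Coefficients: [6, 6, 6, 1, 1, 2]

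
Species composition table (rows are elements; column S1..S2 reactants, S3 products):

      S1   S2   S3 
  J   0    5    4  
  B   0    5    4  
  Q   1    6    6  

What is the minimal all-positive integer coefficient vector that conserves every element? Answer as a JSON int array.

Coefficients: [6, 4, 5]

J: 6·0+4·5 = 20 | 5·4 = 20
B: 6·0+4·5 = 20 | 5·4 = 20
Q: 6·1+4·6 = 30 | 5·6 = 30
gcd(6,4,5) = 1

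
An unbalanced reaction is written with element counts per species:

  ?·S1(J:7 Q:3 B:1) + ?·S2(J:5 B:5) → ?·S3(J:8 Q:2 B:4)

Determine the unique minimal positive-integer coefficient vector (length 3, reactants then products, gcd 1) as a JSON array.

J: 2·7+2·5 = 24 | 3·8 = 24
Q: 2·3+2·0 = 6 | 3·2 = 6
B: 2·1+2·5 = 12 | 3·4 = 12
gcd(2,2,3) = 1

Coefficients: [2, 2, 3]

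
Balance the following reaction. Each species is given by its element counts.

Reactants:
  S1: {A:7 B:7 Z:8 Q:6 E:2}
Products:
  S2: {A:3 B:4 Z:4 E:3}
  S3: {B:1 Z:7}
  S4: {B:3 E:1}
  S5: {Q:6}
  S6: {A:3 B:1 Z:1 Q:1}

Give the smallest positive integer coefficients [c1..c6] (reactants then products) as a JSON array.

A: 3·7 = 21 | 1·3+2·0+3·0+2·0+6·3 = 21
B: 3·7 = 21 | 1·4+2·1+3·3+2·0+6·1 = 21
Z: 3·8 = 24 | 1·4+2·7+3·0+2·0+6·1 = 24
Q: 3·6 = 18 | 1·0+2·0+3·0+2·6+6·1 = 18
E: 3·2 = 6 | 1·3+2·0+3·1+2·0+6·0 = 6
gcd(3,1,2,3,2,6) = 1

Coefficients: [3, 1, 2, 3, 2, 6]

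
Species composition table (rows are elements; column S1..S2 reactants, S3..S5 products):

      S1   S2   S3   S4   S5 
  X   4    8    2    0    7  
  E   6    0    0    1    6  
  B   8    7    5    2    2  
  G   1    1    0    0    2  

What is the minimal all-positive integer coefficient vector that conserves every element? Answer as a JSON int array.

X: 3·4+1·8 = 20 | 3·2+6·0+2·7 = 20
E: 3·6+1·0 = 18 | 3·0+6·1+2·6 = 18
B: 3·8+1·7 = 31 | 3·5+6·2+2·2 = 31
G: 3·1+1·1 = 4 | 3·0+6·0+2·2 = 4
gcd(3,1,3,6,2) = 1

Coefficients: [3, 1, 3, 6, 2]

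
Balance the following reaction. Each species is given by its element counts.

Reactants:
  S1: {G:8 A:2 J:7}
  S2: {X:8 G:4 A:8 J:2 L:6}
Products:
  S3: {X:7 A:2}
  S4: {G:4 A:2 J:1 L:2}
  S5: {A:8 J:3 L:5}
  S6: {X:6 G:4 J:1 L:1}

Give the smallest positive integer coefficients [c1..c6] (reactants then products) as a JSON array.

Coefficients: [1, 4, 2, 3, 3, 3]

X: 1·0+4·8 = 32 | 2·7+3·0+3·0+3·6 = 32
G: 1·8+4·4 = 24 | 2·0+3·4+3·0+3·4 = 24
A: 1·2+4·8 = 34 | 2·2+3·2+3·8+3·0 = 34
J: 1·7+4·2 = 15 | 2·0+3·1+3·3+3·1 = 15
L: 1·0+4·6 = 24 | 2·0+3·2+3·5+3·1 = 24
gcd(1,4,2,3,3,3) = 1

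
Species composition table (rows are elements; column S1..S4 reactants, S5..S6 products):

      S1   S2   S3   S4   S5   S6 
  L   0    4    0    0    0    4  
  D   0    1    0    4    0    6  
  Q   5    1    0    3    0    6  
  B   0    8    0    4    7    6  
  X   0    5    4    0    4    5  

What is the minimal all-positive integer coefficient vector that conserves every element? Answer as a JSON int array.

Coefficients: [1, 4, 4, 5, 4, 4]

L: 1·0+4·4+4·0+5·0 = 16 | 4·0+4·4 = 16
D: 1·0+4·1+4·0+5·4 = 24 | 4·0+4·6 = 24
Q: 1·5+4·1+4·0+5·3 = 24 | 4·0+4·6 = 24
B: 1·0+4·8+4·0+5·4 = 52 | 4·7+4·6 = 52
X: 1·0+4·5+4·4+5·0 = 36 | 4·4+4·5 = 36
gcd(1,4,4,5,4,4) = 1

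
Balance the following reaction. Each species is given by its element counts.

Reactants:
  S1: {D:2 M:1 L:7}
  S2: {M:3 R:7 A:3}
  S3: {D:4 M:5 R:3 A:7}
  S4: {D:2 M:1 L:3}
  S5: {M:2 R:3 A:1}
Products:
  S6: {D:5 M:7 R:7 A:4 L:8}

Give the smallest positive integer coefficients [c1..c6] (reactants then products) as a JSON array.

Coefficients: [2, 1, 1, 6, 6, 4]

D: 2·2+1·0+1·4+6·2+6·0 = 20 | 4·5 = 20
M: 2·1+1·3+1·5+6·1+6·2 = 28 | 4·7 = 28
R: 2·0+1·7+1·3+6·0+6·3 = 28 | 4·7 = 28
A: 2·0+1·3+1·7+6·0+6·1 = 16 | 4·4 = 16
L: 2·7+1·0+1·0+6·3+6·0 = 32 | 4·8 = 32
gcd(2,1,1,6,6,4) = 1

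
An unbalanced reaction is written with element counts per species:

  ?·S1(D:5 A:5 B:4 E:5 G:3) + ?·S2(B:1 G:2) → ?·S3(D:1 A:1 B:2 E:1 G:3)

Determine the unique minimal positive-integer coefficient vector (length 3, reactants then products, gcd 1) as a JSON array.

D: 1·5+6·0 = 5 | 5·1 = 5
A: 1·5+6·0 = 5 | 5·1 = 5
B: 1·4+6·1 = 10 | 5·2 = 10
E: 1·5+6·0 = 5 | 5·1 = 5
G: 1·3+6·2 = 15 | 5·3 = 15
gcd(1,6,5) = 1

Coefficients: [1, 6, 5]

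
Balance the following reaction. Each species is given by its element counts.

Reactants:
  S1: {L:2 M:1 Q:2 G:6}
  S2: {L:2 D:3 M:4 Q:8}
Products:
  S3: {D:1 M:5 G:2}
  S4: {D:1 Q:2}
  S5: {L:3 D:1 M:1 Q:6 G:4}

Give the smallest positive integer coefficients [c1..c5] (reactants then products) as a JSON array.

L: 5·2+4·2 = 18 | 3·0+3·0+6·3 = 18
D: 5·0+4·3 = 12 | 3·1+3·1+6·1 = 12
M: 5·1+4·4 = 21 | 3·5+3·0+6·1 = 21
Q: 5·2+4·8 = 42 | 3·0+3·2+6·6 = 42
G: 5·6+4·0 = 30 | 3·2+3·0+6·4 = 30
gcd(5,4,3,3,6) = 1

Coefficients: [5, 4, 3, 3, 6]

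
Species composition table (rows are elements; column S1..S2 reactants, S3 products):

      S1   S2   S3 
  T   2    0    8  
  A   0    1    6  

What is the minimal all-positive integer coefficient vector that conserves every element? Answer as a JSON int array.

T: 4·2+6·0 = 8 | 1·8 = 8
A: 4·0+6·1 = 6 | 1·6 = 6
gcd(4,6,1) = 1

Coefficients: [4, 6, 1]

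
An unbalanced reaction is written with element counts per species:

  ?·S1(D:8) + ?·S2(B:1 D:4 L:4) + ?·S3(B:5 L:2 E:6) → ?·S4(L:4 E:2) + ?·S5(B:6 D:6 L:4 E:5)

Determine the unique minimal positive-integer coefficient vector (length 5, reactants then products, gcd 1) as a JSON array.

Coefficients: [1, 4, 4, 2, 4]

B: 1·0+4·1+4·5 = 24 | 2·0+4·6 = 24
D: 1·8+4·4+4·0 = 24 | 2·0+4·6 = 24
L: 1·0+4·4+4·2 = 24 | 2·4+4·4 = 24
E: 1·0+4·0+4·6 = 24 | 2·2+4·5 = 24
gcd(1,4,4,2,4) = 1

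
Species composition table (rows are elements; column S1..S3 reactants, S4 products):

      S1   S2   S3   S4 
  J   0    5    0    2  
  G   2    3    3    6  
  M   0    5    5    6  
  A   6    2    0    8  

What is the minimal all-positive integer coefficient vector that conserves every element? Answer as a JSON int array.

J: 6·0+2·5+4·0 = 10 | 5·2 = 10
G: 6·2+2·3+4·3 = 30 | 5·6 = 30
M: 6·0+2·5+4·5 = 30 | 5·6 = 30
A: 6·6+2·2+4·0 = 40 | 5·8 = 40
gcd(6,2,4,5) = 1

Coefficients: [6, 2, 4, 5]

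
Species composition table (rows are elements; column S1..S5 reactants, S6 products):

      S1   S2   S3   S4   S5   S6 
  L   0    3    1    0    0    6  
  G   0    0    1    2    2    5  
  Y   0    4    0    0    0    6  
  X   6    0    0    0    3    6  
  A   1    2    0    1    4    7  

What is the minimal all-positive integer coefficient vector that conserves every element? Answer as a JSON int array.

Coefficients: [3, 6, 6, 5, 2, 4]

L: 3·0+6·3+6·1+5·0+2·0 = 24 | 4·6 = 24
G: 3·0+6·0+6·1+5·2+2·2 = 20 | 4·5 = 20
Y: 3·0+6·4+6·0+5·0+2·0 = 24 | 4·6 = 24
X: 3·6+6·0+6·0+5·0+2·3 = 24 | 4·6 = 24
A: 3·1+6·2+6·0+5·1+2·4 = 28 | 4·7 = 28
gcd(3,6,6,5,2,4) = 1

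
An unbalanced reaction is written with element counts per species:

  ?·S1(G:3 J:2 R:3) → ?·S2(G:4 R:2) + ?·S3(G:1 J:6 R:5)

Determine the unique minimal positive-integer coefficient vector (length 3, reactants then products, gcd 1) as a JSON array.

G: 3·3 = 9 | 2·4+1·1 = 9
J: 3·2 = 6 | 2·0+1·6 = 6
R: 3·3 = 9 | 2·2+1·5 = 9
gcd(3,2,1) = 1

Coefficients: [3, 2, 1]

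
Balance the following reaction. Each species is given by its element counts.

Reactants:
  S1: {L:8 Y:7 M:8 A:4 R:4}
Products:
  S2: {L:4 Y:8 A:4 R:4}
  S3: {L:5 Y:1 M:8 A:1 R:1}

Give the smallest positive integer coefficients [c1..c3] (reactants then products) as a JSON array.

Coefficients: [4, 3, 4]

L: 4·8 = 32 | 3·4+4·5 = 32
Y: 4·7 = 28 | 3·8+4·1 = 28
M: 4·8 = 32 | 3·0+4·8 = 32
A: 4·4 = 16 | 3·4+4·1 = 16
R: 4·4 = 16 | 3·4+4·1 = 16
gcd(4,3,4) = 1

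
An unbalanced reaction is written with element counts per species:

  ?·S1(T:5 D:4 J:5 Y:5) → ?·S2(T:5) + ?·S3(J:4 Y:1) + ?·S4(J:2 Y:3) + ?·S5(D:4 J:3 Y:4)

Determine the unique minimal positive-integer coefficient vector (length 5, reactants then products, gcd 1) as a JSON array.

Coefficients: [5, 5, 2, 1, 5]

T: 5·5 = 25 | 5·5+2·0+1·0+5·0 = 25
D: 5·4 = 20 | 5·0+2·0+1·0+5·4 = 20
J: 5·5 = 25 | 5·0+2·4+1·2+5·3 = 25
Y: 5·5 = 25 | 5·0+2·1+1·3+5·4 = 25
gcd(5,5,2,1,5) = 1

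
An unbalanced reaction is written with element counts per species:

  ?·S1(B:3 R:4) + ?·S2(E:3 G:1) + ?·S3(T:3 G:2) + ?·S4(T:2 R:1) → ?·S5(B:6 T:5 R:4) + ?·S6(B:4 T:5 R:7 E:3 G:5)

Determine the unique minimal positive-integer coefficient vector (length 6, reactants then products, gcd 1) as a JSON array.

B: 6·3+3·0+6·0+1·0 = 18 | 1·6+3·4 = 18
T: 6·0+3·0+6·3+1·2 = 20 | 1·5+3·5 = 20
R: 6·4+3·0+6·0+1·1 = 25 | 1·4+3·7 = 25
E: 6·0+3·3+6·0+1·0 = 9 | 1·0+3·3 = 9
G: 6·0+3·1+6·2+1·0 = 15 | 1·0+3·5 = 15
gcd(6,3,6,1,1,3) = 1

Coefficients: [6, 3, 6, 1, 1, 3]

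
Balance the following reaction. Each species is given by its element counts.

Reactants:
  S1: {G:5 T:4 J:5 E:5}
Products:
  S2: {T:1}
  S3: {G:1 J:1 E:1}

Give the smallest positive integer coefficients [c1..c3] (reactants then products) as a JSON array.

G: 1·5 = 5 | 4·0+5·1 = 5
T: 1·4 = 4 | 4·1+5·0 = 4
J: 1·5 = 5 | 4·0+5·1 = 5
E: 1·5 = 5 | 4·0+5·1 = 5
gcd(1,4,5) = 1

Coefficients: [1, 4, 5]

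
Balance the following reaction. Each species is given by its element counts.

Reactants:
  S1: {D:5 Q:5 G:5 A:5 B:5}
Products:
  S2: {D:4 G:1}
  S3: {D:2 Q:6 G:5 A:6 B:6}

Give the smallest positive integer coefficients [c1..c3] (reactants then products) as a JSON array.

Coefficients: [6, 5, 5]

D: 6·5 = 30 | 5·4+5·2 = 30
Q: 6·5 = 30 | 5·0+5·6 = 30
G: 6·5 = 30 | 5·1+5·5 = 30
A: 6·5 = 30 | 5·0+5·6 = 30
B: 6·5 = 30 | 5·0+5·6 = 30
gcd(6,5,5) = 1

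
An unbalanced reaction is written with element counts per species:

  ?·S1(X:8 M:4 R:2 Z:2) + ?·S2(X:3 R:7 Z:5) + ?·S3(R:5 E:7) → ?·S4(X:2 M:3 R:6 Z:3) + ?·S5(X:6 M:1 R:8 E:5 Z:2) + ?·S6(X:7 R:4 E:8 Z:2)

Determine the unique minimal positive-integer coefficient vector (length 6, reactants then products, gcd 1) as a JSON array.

Coefficients: [5, 4, 6, 6, 2, 4]

X: 5·8+4·3+6·0 = 52 | 6·2+2·6+4·7 = 52
M: 5·4+4·0+6·0 = 20 | 6·3+2·1+4·0 = 20
R: 5·2+4·7+6·5 = 68 | 6·6+2·8+4·4 = 68
E: 5·0+4·0+6·7 = 42 | 6·0+2·5+4·8 = 42
Z: 5·2+4·5+6·0 = 30 | 6·3+2·2+4·2 = 30
gcd(5,4,6,6,2,4) = 1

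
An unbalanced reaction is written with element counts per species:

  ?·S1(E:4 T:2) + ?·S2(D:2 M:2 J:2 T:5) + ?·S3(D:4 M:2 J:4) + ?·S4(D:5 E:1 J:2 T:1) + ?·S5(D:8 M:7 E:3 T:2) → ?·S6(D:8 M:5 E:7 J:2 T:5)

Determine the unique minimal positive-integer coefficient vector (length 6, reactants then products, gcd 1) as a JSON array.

Coefficients: [6, 1, 1, 2, 3, 5]

D: 6·0+1·2+1·4+2·5+3·8 = 40 | 5·8 = 40
M: 6·0+1·2+1·2+2·0+3·7 = 25 | 5·5 = 25
E: 6·4+1·0+1·0+2·1+3·3 = 35 | 5·7 = 35
J: 6·0+1·2+1·4+2·2+3·0 = 10 | 5·2 = 10
T: 6·2+1·5+1·0+2·1+3·2 = 25 | 5·5 = 25
gcd(6,1,1,2,3,5) = 1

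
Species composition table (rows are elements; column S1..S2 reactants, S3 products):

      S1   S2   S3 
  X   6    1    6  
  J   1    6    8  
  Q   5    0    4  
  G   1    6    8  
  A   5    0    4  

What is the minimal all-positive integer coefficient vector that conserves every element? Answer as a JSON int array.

X: 4·6+6·1 = 30 | 5·6 = 30
J: 4·1+6·6 = 40 | 5·8 = 40
Q: 4·5+6·0 = 20 | 5·4 = 20
G: 4·1+6·6 = 40 | 5·8 = 40
A: 4·5+6·0 = 20 | 5·4 = 20
gcd(4,6,5) = 1

Coefficients: [4, 6, 5]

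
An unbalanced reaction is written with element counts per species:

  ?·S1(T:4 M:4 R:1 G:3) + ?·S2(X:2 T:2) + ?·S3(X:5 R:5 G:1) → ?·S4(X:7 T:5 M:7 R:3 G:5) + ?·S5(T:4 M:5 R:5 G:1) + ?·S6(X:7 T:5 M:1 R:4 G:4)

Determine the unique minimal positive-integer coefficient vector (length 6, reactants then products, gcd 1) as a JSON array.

Coefficients: [5, 4, 4, 1, 2, 3]

X: 5·0+4·2+4·5 = 28 | 1·7+2·0+3·7 = 28
T: 5·4+4·2+4·0 = 28 | 1·5+2·4+3·5 = 28
M: 5·4+4·0+4·0 = 20 | 1·7+2·5+3·1 = 20
R: 5·1+4·0+4·5 = 25 | 1·3+2·5+3·4 = 25
G: 5·3+4·0+4·1 = 19 | 1·5+2·1+3·4 = 19
gcd(5,4,4,1,2,3) = 1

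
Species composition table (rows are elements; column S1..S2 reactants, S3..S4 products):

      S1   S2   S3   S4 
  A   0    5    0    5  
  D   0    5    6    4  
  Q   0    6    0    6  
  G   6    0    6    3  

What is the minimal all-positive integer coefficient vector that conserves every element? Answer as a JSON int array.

A: 4·0+6·5 = 30 | 1·0+6·5 = 30
D: 4·0+6·5 = 30 | 1·6+6·4 = 30
Q: 4·0+6·6 = 36 | 1·0+6·6 = 36
G: 4·6+6·0 = 24 | 1·6+6·3 = 24
gcd(4,6,1,6) = 1

Coefficients: [4, 6, 1, 6]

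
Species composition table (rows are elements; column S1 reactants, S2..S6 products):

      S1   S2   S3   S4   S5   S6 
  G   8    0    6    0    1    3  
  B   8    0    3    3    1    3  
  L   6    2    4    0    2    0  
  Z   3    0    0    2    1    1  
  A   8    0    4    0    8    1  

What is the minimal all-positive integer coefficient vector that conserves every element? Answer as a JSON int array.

G: 4·8 = 32 | 4·0+3·6+3·0+2·1+4·3 = 32
B: 4·8 = 32 | 4·0+3·3+3·3+2·1+4·3 = 32
L: 4·6 = 24 | 4·2+3·4+3·0+2·2+4·0 = 24
Z: 4·3 = 12 | 4·0+3·0+3·2+2·1+4·1 = 12
A: 4·8 = 32 | 4·0+3·4+3·0+2·8+4·1 = 32
gcd(4,4,3,3,2,4) = 1

Coefficients: [4, 4, 3, 3, 2, 4]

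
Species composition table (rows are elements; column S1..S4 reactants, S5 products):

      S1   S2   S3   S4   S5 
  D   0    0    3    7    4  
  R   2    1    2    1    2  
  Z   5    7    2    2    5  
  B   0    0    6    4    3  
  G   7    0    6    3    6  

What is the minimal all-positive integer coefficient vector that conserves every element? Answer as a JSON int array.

D: 3·0+1·0+1·3+3·7 = 24 | 6·4 = 24
R: 3·2+1·1+1·2+3·1 = 12 | 6·2 = 12
Z: 3·5+1·7+1·2+3·2 = 30 | 6·5 = 30
B: 3·0+1·0+1·6+3·4 = 18 | 6·3 = 18
G: 3·7+1·0+1·6+3·3 = 36 | 6·6 = 36
gcd(3,1,1,3,6) = 1

Coefficients: [3, 1, 1, 3, 6]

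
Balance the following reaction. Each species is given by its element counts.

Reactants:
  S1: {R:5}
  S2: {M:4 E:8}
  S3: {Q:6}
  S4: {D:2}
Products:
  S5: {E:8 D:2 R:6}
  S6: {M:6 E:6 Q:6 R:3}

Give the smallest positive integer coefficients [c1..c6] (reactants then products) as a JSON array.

Coefficients: [6, 6, 4, 3, 3, 4]

M: 6·0+6·4+4·0+3·0 = 24 | 3·0+4·6 = 24
E: 6·0+6·8+4·0+3·0 = 48 | 3·8+4·6 = 48
Q: 6·0+6·0+4·6+3·0 = 24 | 3·0+4·6 = 24
D: 6·0+6·0+4·0+3·2 = 6 | 3·2+4·0 = 6
R: 6·5+6·0+4·0+3·0 = 30 | 3·6+4·3 = 30
gcd(6,6,4,3,3,4) = 1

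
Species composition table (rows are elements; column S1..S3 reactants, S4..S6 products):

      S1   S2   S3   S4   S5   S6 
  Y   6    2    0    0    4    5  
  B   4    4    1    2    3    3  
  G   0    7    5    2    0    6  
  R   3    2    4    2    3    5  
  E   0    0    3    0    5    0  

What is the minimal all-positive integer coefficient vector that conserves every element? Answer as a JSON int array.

Coefficients: [5, 1, 5, 4, 3, 4]

Y: 5·6+1·2+5·0 = 32 | 4·0+3·4+4·5 = 32
B: 5·4+1·4+5·1 = 29 | 4·2+3·3+4·3 = 29
G: 5·0+1·7+5·5 = 32 | 4·2+3·0+4·6 = 32
R: 5·3+1·2+5·4 = 37 | 4·2+3·3+4·5 = 37
E: 5·0+1·0+5·3 = 15 | 4·0+3·5+4·0 = 15
gcd(5,1,5,4,3,4) = 1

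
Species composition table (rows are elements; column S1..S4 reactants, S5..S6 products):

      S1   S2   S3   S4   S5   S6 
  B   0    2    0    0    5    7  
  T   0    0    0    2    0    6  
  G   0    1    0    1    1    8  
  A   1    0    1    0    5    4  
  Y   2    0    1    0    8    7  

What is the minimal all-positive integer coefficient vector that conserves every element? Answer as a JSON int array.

Coefficients: [6, 6, 3, 3, 1, 1]

B: 6·0+6·2+3·0+3·0 = 12 | 1·5+1·7 = 12
T: 6·0+6·0+3·0+3·2 = 6 | 1·0+1·6 = 6
G: 6·0+6·1+3·0+3·1 = 9 | 1·1+1·8 = 9
A: 6·1+6·0+3·1+3·0 = 9 | 1·5+1·4 = 9
Y: 6·2+6·0+3·1+3·0 = 15 | 1·8+1·7 = 15
gcd(6,6,3,3,1,1) = 1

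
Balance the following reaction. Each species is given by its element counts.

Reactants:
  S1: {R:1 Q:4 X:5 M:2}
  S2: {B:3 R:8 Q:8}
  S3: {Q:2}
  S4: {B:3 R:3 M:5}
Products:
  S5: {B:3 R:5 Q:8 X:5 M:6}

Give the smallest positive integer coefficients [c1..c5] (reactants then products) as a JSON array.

Coefficients: [5, 1, 6, 4, 5]

B: 5·0+1·3+6·0+4·3 = 15 | 5·3 = 15
R: 5·1+1·8+6·0+4·3 = 25 | 5·5 = 25
Q: 5·4+1·8+6·2+4·0 = 40 | 5·8 = 40
X: 5·5+1·0+6·0+4·0 = 25 | 5·5 = 25
M: 5·2+1·0+6·0+4·5 = 30 | 5·6 = 30
gcd(5,1,6,4,5) = 1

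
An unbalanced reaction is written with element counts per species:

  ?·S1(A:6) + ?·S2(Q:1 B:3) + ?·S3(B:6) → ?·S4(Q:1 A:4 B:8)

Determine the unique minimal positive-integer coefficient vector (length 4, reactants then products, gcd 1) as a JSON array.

Coefficients: [4, 6, 5, 6]

Q: 4·0+6·1+5·0 = 6 | 6·1 = 6
A: 4·6+6·0+5·0 = 24 | 6·4 = 24
B: 4·0+6·3+5·6 = 48 | 6·8 = 48
gcd(4,6,5,6) = 1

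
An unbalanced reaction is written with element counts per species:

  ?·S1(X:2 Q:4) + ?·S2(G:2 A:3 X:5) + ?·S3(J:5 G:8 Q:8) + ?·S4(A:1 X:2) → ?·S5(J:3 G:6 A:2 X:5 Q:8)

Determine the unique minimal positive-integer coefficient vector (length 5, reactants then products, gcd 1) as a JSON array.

Coefficients: [4, 3, 3, 1, 5]

J: 4·0+3·0+3·5+1·0 = 15 | 5·3 = 15
G: 4·0+3·2+3·8+1·0 = 30 | 5·6 = 30
A: 4·0+3·3+3·0+1·1 = 10 | 5·2 = 10
X: 4·2+3·5+3·0+1·2 = 25 | 5·5 = 25
Q: 4·4+3·0+3·8+1·0 = 40 | 5·8 = 40
gcd(4,3,3,1,5) = 1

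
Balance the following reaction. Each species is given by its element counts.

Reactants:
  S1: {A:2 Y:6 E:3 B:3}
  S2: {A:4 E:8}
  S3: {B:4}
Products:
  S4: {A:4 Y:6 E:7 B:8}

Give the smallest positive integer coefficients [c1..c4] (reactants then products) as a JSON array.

Coefficients: [4, 2, 5, 4]

A: 4·2+2·4+5·0 = 16 | 4·4 = 16
Y: 4·6+2·0+5·0 = 24 | 4·6 = 24
E: 4·3+2·8+5·0 = 28 | 4·7 = 28
B: 4·3+2·0+5·4 = 32 | 4·8 = 32
gcd(4,2,5,4) = 1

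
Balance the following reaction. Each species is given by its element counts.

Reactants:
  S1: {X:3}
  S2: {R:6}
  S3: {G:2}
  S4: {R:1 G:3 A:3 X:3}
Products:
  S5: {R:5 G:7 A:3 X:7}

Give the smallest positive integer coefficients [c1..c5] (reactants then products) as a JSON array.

Coefficients: [4, 2, 6, 3, 3]

R: 4·0+2·6+6·0+3·1 = 15 | 3·5 = 15
G: 4·0+2·0+6·2+3·3 = 21 | 3·7 = 21
A: 4·0+2·0+6·0+3·3 = 9 | 3·3 = 9
X: 4·3+2·0+6·0+3·3 = 21 | 3·7 = 21
gcd(4,2,6,3,3) = 1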